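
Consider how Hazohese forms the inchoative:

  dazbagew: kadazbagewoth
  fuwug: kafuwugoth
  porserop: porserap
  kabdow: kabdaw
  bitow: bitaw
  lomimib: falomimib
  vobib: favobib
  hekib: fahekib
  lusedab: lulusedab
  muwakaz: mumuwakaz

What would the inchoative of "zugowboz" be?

zugowbaz

dazbagew and kabdow both end in -w yet inflect differently (kadazbagewoth, kabdaw), so the final letter is not what conditions the rule; the last vowel is.
"zugowboz" has last vowel 'o'. The stems whose last vowel is 'o' (porserop → porserap, kabdow → kabdaw, bitow → bitaw) change the last vowel to 'a'.
So zugowboz → zugowbaz.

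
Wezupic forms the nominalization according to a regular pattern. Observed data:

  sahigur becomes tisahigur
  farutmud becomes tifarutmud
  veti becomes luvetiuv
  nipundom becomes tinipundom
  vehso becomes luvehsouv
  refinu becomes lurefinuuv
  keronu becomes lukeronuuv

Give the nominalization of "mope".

lumopeuv

farutmud and refinu both have last vowel 'u' yet inflect differently (tifarutmud, lurefinuuv), so the last vowel is not what conditions the rule; whether the stem ends in a vowel or a consonant is.
"mope" ends in a vowel. The stems ending in a vowel (refinu → lurefinuuv, keronu → lukeronuuv, veti → luvetiuv) add lu- … -uv around the stem.
The other pattern: stems ending in a consonant add the prefix ti-.
So mope → lumopeuv.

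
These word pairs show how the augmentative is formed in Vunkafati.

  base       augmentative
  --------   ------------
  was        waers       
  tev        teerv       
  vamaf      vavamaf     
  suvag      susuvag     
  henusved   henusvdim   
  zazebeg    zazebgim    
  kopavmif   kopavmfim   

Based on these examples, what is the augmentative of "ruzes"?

ruruzes

suvag and zazebeg both end in -g yet inflect differently (susuvag, zazebgim), so the final letter is not what conditions the rule; the number of vowels is.
"ruzes" has 2 vowels. The stems with 2 vowels (vamaf → vavamaf, suvag → susuvag) repeat the first consonant+vowel as a prefix.
The other patterns: stems with 1 vowel insert -er- after the first vowel; stems with 3 vowels delete the last vowel and add -im.
So ruzes → ruruzes.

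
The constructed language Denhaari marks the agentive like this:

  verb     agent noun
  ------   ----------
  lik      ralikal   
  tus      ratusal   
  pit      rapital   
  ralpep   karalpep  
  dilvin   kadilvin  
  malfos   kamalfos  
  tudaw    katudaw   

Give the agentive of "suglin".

tus and malfos both end in -s yet inflect differently (ratusal, kamalfos), so the final letter is not what conditions the rule; the number of vowels is.
"suglin" has 2 vowels. The stems with 2 vowels (ralpep → karalpep, dilvin → kadilvin, malfos → kamalfos) add the prefix ka-.
The other pattern: stems with 1 vowel add ra- … -al around the stem.
So suglin → kasuglin.

kasuglin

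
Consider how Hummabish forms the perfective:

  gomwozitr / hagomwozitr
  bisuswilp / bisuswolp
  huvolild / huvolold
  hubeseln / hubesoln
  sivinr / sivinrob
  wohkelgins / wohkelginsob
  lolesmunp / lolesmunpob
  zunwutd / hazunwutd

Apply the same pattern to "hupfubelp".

hupfubolp

sivinr and gomwozitr both end in -r yet inflect differently (sivinrob, hagomwozitr), so the final letter is not what conditions the rule; the second-to-last letter is.
"hupfubelp" has second-to-last letter 'l'. The stems whose second-to-last letter is 'l' (huvolild → huvolold, hubeseln → hubesoln, bisuswilp → bisuswolp) change the last vowel to 'o'.
So hupfubelp → hupfubolp.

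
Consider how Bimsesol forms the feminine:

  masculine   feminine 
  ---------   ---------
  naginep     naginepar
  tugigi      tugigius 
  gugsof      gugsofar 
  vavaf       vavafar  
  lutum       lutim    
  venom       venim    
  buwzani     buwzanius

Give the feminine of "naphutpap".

naphutpapar

"naphutpap" ends in -p. The one such stem in the data (naginep → naginepar) adds -ar, so the same rule applies.
The other patterns: stems ending in -m change the last vowel to 'i'; stems ending in -i add -us.
So naphutpap → naphutpapar.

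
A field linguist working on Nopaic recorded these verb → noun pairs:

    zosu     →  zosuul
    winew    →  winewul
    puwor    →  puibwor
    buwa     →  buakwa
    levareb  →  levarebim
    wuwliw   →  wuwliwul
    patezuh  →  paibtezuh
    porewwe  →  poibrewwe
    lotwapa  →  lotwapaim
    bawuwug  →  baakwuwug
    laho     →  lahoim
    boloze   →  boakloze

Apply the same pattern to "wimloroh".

wimlorohul

"wimloroh" begins with w-. The stems beginning with w- (winew → winewul, wuwliw → wuwliwul) add -ul.
The other patterns: stems beginning with l- add -im; stems beginning with p- insert -ib- after the first vowel; stems beginning with b- insert -ak- after the first vowel.
So wimloroh → wimlorohul.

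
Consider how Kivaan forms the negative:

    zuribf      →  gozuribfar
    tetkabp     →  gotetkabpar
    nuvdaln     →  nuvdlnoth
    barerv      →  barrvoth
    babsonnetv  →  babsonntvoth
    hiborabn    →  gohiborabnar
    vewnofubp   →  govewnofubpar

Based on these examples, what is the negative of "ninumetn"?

ninumtnoth

"ninumetn" has second-to-last letter 't'. The one such stem in the data (babsonnetv → babsonntvoth) deletes the last vowel and adds -oth (as do barerv, nuvdaln), so the same rule applies.
So ninumetn → ninumtnoth.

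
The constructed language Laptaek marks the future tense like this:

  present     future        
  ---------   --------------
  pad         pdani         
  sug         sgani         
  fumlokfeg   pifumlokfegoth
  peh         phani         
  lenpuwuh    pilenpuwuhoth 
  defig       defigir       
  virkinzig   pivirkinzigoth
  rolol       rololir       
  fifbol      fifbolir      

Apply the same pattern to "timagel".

sug and defig both end in -g yet inflect differently (sgani, defigir), so the final letter is not what conditions the rule; the number of vowels is.
"timagel" has 3 vowels. The stems with 3 vowels (lenpuwuh → pilenpuwuhoth, virkinzig → pivirkinzigoth, fumlokfeg → pifumlokfegoth) add pi- … -oth around the stem.
The other patterns: stems with 1 vowel delete the last vowel and add -ani; stems with 2 vowels add -ir.
So timagel → pitimageloth.

pitimageloth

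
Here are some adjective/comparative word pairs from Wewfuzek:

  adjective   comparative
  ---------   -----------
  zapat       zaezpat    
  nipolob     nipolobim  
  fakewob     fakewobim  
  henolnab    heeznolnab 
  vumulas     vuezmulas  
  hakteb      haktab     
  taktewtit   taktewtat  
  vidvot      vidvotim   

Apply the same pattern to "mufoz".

mufozim

fakewob and henolnab both end in -b yet inflect differently (fakewobim, heeznolnab), so the final letter is not what conditions the rule; the last vowel is.
"mufoz" has last vowel 'o'. The stems whose last vowel is 'o' (fakewob → fakewobim, vidvot → vidvotim, nipolob → nipolobim) add -im.
So mufoz → mufozim.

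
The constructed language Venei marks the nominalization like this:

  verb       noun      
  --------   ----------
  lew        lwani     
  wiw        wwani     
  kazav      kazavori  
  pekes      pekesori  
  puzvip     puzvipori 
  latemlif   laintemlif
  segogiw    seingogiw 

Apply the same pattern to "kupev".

kupevori

lew and segogiw both end in -w yet inflect differently (lwani, seingogiw), so the final letter is not what conditions the rule; the number of vowels is.
"kupev" has 2 vowels. The stems with 2 vowels (kazav → kazavori, pekes → pekesori, puzvip → puzvipori) add -ori.
So kupev → kupevori.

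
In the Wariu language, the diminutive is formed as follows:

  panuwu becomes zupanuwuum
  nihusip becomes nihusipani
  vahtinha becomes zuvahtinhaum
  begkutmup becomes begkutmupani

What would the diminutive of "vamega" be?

"vamega" ends in a vowel. The stems ending in a vowel (vahtinha → zuvahtinhaum, panuwu → zupanuwuum) add zu- … -um around the stem.
So vamega → zuvamegaum.

zuvamegaum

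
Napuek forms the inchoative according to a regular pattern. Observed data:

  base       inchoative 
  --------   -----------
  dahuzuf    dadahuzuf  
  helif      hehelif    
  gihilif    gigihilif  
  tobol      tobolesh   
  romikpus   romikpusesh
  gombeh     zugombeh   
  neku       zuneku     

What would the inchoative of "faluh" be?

zufaluh

dahuzuf and romikpus both have last vowel 'u' yet inflect differently (dadahuzuf, romikpusesh), so the last vowel is not what conditions the rule; the final letter is.
"faluh" ends in -h. The one such stem in the data (gombeh → zugombeh) adds the prefix zu-, so the same rule applies.
The other patterns: stems ending in -f repeat the first consonant+vowel as a prefix; stems ending in -l or -s add -esh.
So faluh → zufaluh.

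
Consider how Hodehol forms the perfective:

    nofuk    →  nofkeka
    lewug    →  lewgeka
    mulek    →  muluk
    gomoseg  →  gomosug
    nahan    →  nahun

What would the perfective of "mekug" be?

mekgeka

"mekug" has last vowel 'u'. The stems whose last vowel is 'u' (nofuk → nofkeka, lewug → lewgeka) delete the last vowel and add -eka.
The other pattern: stems whose last vowel is 'a' or 'e' change the last vowel to 'u'.
So mekug → mekgeka.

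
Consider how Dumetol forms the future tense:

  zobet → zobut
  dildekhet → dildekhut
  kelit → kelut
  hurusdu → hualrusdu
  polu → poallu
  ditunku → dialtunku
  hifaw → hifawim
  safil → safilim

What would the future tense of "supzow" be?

supzowim

kelit and safil both have last vowel 'i' yet inflect differently (kelut, safilim), so the last vowel is not what conditions the rule; the final letter is.
"supzow" ends in -w. The one such stem in the data (hifaw → hifawim) adds -im, so the same rule applies.
So supzow → supzowim.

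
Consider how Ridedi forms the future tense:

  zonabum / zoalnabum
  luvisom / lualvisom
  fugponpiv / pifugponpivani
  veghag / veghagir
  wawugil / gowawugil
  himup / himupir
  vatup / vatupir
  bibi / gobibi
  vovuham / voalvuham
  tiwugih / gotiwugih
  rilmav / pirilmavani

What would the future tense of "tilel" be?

vovuham and rilmav both have last vowel 'a' yet inflect differently (voalvuham, pirilmavani), so the last vowel is not what conditions the rule; the final letter is.
"tilel" ends in -l. The one such stem in the data (wawugil → gowawugil) adds the prefix go-, so the same rule applies.
So tilel → gotilel.

gotilel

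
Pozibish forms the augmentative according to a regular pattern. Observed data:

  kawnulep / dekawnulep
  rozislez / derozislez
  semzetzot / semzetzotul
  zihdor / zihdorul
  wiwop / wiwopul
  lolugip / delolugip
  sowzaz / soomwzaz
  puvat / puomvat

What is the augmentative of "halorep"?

semzetzot and puvat both end in -t yet inflect differently (semzetzotul, puomvat), so the final letter is not what conditions the rule; the last vowel is.
"halorep" has last vowel 'e'. The stems whose last vowel is 'e' (kawnulep → dekawnulep, rozislez → derozislez) add the prefix de-.
The other patterns: stems whose last vowel is 'o' add -ul; stems whose last vowel is 'a' insert -om- after the first vowel.
So halorep → dehalorep.

dehalorep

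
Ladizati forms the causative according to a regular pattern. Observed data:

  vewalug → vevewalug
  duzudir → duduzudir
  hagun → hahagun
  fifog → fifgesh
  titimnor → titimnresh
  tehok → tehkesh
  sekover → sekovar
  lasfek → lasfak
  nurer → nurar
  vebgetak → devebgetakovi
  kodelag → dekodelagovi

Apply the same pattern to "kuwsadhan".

dekuwsadhanovi

vewalug and fifog both end in -g yet inflect differently (vevewalug, fifgesh), so the final letter is not what conditions the rule; the last vowel is.
"kuwsadhan" has last vowel 'a'. The stems whose last vowel is 'a' (vebgetak → devebgetakovi, kodelag → dekodelagovi) add de- … -ovi around the stem.
So kuwsadhan → dekuwsadhanovi.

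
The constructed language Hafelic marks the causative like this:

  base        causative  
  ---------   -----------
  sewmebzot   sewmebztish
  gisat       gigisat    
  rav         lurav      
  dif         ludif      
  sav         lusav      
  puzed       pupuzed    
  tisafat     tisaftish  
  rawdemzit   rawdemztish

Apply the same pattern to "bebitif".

gisat and tisafat both end in -t yet inflect differently (gigisat, tisaftish), so the final letter is not what conditions the rule; the number of vowels is.
"bebitif" has 3 vowels. The stems with 3 vowels (tisafat → tisaftish, sewmebzot → sewmebztish, rawdemzit → rawdemztish) delete the last vowel and add -ish.
The other patterns: stems with 1 vowel add the prefix lu-; stems with 2 vowels repeat the first consonant+vowel as a prefix.
So bebitif → bebitfish.

bebitfish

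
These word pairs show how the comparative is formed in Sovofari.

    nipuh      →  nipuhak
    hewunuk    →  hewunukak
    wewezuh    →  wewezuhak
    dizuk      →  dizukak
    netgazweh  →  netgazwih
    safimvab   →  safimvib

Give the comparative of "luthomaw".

"luthomaw" has last vowel 'a'. The one such stem in the data (safimvab → safimvib) changes the last vowel to 'i' (as does netgazweh), so the same rule applies.
The other pattern: stems whose last vowel is 'u' add -ak.
So luthomaw → luthomiw.

luthomiw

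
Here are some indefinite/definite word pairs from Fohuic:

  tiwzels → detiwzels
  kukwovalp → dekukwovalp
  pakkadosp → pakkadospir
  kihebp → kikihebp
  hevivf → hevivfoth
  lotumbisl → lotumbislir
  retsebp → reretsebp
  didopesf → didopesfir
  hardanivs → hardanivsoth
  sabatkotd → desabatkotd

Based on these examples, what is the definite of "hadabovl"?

"hadabovl" has second-to-last letter 'v'. The stems whose second-to-last letter is 'v' (hardanivs → hardanivsoth, hevivf → hevivfoth) add -oth.
The other patterns: stems whose second-to-last letter is 'b' repeat the first consonant+vowel as a prefix; stems whose second-to-last letter is 's' add -ir; stems whose second-to-last letter is 'l' or 't' add the prefix de-.
So hadabovl → hadabovloth.

hadabovloth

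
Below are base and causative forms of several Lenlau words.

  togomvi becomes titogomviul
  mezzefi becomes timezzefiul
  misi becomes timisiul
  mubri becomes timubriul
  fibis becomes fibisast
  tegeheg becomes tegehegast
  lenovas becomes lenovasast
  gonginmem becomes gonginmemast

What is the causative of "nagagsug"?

"nagagsug" ends in -g. The one such stem in the data (tegeheg → tegehegast) adds -ast, so the same rule applies.
So nagagsug → nagagsugast.

nagagsugast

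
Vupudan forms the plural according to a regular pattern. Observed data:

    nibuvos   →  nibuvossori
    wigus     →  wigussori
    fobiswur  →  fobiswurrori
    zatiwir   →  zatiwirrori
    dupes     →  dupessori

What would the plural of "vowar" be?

vowarrori

Every pair shown (nibuvos → nibuvossori, wigus → wigussori, fobiswur → fobiswurrori, …) follows the same rule: double the final consonant and add -ori.
So vowar → vowarrori.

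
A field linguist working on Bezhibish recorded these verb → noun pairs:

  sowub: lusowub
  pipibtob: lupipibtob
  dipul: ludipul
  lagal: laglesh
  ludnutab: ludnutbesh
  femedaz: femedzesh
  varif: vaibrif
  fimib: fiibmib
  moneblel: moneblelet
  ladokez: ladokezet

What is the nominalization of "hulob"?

dipul and lagal both end in -l yet inflect differently (ludipul, laglesh), so the final letter is not what conditions the rule; the last vowel is.
"hulob" has last vowel 'o'. The one such stem in the data (pipibtob → lupipibtob) adds the prefix lu-, so the same rule applies.
The other patterns: stems whose last vowel is 'a' delete the last vowel and add -esh; stems whose last vowel is 'i' insert -ib- after the first vowel; stems whose last vowel is 'e' add -et.
So hulob → luhulob.

luhulob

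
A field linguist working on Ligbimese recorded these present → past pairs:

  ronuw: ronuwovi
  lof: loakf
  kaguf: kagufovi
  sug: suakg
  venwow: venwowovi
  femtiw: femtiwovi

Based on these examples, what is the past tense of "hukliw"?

hukliwovi

kaguf and lof both end in -f yet inflect differently (kagufovi, loakf), so the final letter is not what conditions the rule; the number of vowels is.
"hukliw" has 2 vowels. The stems with 2 vowels (kaguf → kagufovi, ronuw → ronuwovi, femtiw → femtiwovi) add -ovi.
The other pattern: stems with 1 vowel insert -ak- after the first vowel.
So hukliw → hukliwovi.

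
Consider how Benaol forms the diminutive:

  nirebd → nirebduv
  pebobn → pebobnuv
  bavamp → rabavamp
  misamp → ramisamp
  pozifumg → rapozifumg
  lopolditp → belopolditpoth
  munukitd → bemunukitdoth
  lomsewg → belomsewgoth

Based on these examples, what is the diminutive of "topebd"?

topebduv

bavamp and lopolditp both end in -p yet inflect differently (rabavamp, belopolditpoth), so the final letter is not what conditions the rule; the second-to-last letter is.
"topebd" has second-to-last letter 'b'. The stems whose second-to-last letter is 'b' (nirebd → nirebduv, pebobn → pebobnuv) add -uv.
So topebd → topebduv.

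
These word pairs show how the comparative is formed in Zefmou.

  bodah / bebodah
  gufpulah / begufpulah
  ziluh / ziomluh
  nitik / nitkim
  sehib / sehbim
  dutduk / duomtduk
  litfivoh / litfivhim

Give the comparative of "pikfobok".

"pikfobok" has last vowel 'o'. The one such stem in the data (litfivoh → litfivhim) deletes the last vowel and adds -im (as do nitik, sehib), so the same rule applies.
So pikfobok → pikfobkim.

pikfobkim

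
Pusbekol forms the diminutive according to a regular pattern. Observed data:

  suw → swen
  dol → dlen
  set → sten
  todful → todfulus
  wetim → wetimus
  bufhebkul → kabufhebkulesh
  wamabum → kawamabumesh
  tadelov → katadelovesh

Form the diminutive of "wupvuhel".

dol and todful both end in -l yet inflect differently (dlen, todfulus), so the final letter is not what conditions the rule; the number of vowels is.
"wupvuhel" has 3 vowels. The stems with 3 vowels (bufhebkul → kabufhebkulesh, wamabum → kawamabumesh, tadelov → katadelovesh) add ka- … -esh around the stem.
The other patterns: stems with 1 vowel delete the last vowel and add -en; stems with 2 vowels add -us.
So wupvuhel → kawupvuhelesh.

kawupvuhelesh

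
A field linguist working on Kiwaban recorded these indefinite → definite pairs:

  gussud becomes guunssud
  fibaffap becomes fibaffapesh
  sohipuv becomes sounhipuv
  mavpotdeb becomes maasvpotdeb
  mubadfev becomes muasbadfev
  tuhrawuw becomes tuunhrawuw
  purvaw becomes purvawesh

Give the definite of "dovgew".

tuhrawuw and purvaw both end in -w yet inflect differently (tuunhrawuw, purvawesh), so the final letter is not what conditions the rule; the last vowel is.
"dovgew" has last vowel 'e'. The stems whose last vowel is 'e' (mubadfev → muasbadfev, mavpotdeb → maasvpotdeb) insert -as- after the first vowel.
The other patterns: stems whose last vowel is 'u' insert -un- after the first vowel; stems whose last vowel is 'a' add -esh.
So dovgew → doasvgew.

doasvgew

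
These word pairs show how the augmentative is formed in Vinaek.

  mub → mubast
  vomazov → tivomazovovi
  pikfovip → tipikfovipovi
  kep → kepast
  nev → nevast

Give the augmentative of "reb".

vomazov and nev both end in -v yet inflect differently (tivomazovovi, nevast), so the final letter is not what conditions the rule; the number of vowels is.
"reb" has 1 vowel. The stems with 1 vowel (mub → mubast, nev → nevast, kep → kepast) add -ast.
So reb → rebast.

rebast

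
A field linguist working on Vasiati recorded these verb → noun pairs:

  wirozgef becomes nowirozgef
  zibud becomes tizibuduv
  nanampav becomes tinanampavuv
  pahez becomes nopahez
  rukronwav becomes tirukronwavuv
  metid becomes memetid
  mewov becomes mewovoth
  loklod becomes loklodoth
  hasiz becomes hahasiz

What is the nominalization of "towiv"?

loklod and metid both end in -d yet inflect differently (loklodoth, memetid), so the final letter is not what conditions the rule; the last vowel is.
"towiv" has last vowel 'i'. The stems whose last vowel is 'i' (metid → memetid, hasiz → hahasiz) repeat the first consonant+vowel as a prefix.
So towiv → totowiv.

totowiv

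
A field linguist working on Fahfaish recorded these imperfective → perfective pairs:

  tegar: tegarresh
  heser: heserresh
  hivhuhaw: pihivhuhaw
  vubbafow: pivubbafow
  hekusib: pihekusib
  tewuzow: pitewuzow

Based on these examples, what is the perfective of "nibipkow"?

tegar and hivhuhaw both have last vowel 'a' yet inflect differently (tegarresh, pihivhuhaw), so the last vowel is not what conditions the rule; the final letter is.
"nibipkow" ends in -w. The stems ending in -w (hivhuhaw → pihivhuhaw, vubbafow → pivubbafow, tewuzow → pitewuzow) add the prefix pi-.
So nibipkow → pinibipkow.

pinibipkow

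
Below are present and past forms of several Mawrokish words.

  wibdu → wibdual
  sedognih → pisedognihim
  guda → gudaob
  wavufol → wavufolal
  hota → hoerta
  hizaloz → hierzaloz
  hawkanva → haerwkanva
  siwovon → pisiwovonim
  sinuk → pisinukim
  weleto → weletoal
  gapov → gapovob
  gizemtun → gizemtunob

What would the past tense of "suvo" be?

siwovon and gizemtun both end in -n yet inflect differently (pisiwovonim, gizemtunob), so the final letter is not what conditions the rule; the first letter is.
"suvo" begins with s-. The stems beginning with s- (sedognih → pisedognihim, sinuk → pisinukim, siwovon → pisiwovonim) add pi- … -im around the stem.
The other patterns: stems beginning with g- add -ob; stems beginning with h- insert -er- after the first vowel; stems beginning with w- add -al.
So suvo → pisuvoim.

pisuvoim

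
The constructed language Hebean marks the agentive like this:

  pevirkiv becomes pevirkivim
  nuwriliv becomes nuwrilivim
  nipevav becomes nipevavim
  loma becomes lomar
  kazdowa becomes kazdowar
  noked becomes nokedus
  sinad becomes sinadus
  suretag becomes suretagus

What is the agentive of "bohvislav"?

nipevav and loma both have last vowel 'a' yet inflect differently (nipevavim, lomar), so the last vowel is not what conditions the rule; the final letter is.
"bohvislav" ends in -v. The stems ending in -v (pevirkiv → pevirkivim, nuwriliv → nuwrilivim, nipevav → nipevavim) add -im.
The other patterns: stems ending in -a drop the final letter and add -ar; stems ending in -d or -g add -us.
So bohvislav → bohvislavim.

bohvislavim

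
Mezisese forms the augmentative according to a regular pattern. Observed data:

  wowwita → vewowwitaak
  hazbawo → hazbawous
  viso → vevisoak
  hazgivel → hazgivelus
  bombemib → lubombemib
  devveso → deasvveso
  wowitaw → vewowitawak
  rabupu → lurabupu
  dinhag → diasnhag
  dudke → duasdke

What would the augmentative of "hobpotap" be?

hobpotapus

"hobpotap" begins with h-. The stems beginning with h- (hazgivel → hazgivelus, hazbawo → hazbawous) add -us.
The other patterns: stems beginning with d- insert -as- after the first vowel; stems beginning with v- or w- add ve- … -ak around the stem; stems beginning with b- or r- add the prefix lu-.
So hobpotap → hobpotapus.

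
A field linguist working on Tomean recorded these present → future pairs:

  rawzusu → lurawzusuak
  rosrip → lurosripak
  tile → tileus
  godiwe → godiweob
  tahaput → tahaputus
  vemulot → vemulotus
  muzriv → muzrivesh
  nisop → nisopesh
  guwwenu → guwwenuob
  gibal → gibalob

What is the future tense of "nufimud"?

nufimudesh

rawzusu and guwwenu both end in -u yet inflect differently (lurawzusuak, guwwenuob), so the final letter is not what conditions the rule; the first letter is.
"nufimud" begins with n-. The one such stem in the data (nisop → nisopesh) adds -esh, so the same rule applies.
So nufimud → nufimudesh.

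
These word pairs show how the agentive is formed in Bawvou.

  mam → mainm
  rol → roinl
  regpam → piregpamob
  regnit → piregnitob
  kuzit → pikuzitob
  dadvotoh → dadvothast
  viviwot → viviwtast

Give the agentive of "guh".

guinh

mam and regpam both end in -m yet inflect differently (mainm, piregpamob), so the final letter is not what conditions the rule; the number of vowels is.
"guh" has 1 vowel. The stems with 1 vowel (mam → mainm, rol → roinl) insert -in- after the first vowel.
So guh → guinh.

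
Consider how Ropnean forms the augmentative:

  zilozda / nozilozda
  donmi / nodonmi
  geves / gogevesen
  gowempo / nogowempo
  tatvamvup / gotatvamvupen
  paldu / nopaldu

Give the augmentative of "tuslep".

tatvamvup and paldu both have last vowel 'u' yet inflect differently (gotatvamvupen, nopaldu), so the last vowel is not what conditions the rule; whether the stem ends in a vowel or a consonant is.
"tuslep" ends in a consonant. The stems ending in a consonant (geves → gogevesen, tatvamvup → gotatvamvupen) add go- … -en around the stem.
So tuslep → gotuslepen.

gotuslepen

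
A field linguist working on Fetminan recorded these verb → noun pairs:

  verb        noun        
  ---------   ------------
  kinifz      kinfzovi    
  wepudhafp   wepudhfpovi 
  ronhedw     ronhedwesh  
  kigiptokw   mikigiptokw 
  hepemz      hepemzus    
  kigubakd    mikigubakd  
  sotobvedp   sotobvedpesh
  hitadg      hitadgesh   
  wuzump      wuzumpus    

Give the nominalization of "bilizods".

wepudhafp and sotobvedp both end in -p yet inflect differently (wepudhfpovi, sotobvedpesh), so the final letter is not what conditions the rule; the second-to-last letter is.
"bilizods" has second-to-last letter 'd'. The stems whose second-to-last letter is 'd' (sotobvedp → sotobvedpesh, hitadg → hitadgesh, ronhedw → ronhedwesh) add -esh.
The other patterns: stems whose second-to-last letter is 'f' delete the last vowel and add -ovi; stems whose second-to-last letter is 'm' add -us; stems whose second-to-last letter is 'k' add the prefix mi-.
So bilizods → bilizodsesh.

bilizodsesh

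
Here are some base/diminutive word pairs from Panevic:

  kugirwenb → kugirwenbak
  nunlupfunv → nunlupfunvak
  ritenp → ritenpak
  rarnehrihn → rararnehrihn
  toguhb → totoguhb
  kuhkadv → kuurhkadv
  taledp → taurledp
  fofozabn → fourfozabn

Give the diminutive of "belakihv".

bebelakihv

kugirwenb and toguhb both end in -b yet inflect differently (kugirwenbak, totoguhb), so the final letter is not what conditions the rule; the second-to-last letter is.
"belakihv" has second-to-last letter 'h'. The stems whose second-to-last letter is 'h' (rarnehrihn → rararnehrihn, toguhb → totoguhb) repeat the first consonant+vowel as a prefix.
The other patterns: stems whose second-to-last letter is 'n' add -ak; stems whose second-to-last letter is 'b' or 'd' insert -ur- after the first vowel.
So belakihv → bebelakihv.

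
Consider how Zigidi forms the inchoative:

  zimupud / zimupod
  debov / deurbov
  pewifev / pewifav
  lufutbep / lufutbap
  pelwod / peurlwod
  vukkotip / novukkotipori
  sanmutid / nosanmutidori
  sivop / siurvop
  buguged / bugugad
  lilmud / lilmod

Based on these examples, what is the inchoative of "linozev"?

vukkotip and lufutbep both end in -p yet inflect differently (novukkotipori, lufutbap), so the final letter is not what conditions the rule; the last vowel is.
"linozev" has last vowel 'e'. The stems whose last vowel is 'e' (pewifev → pewifav, lufutbep → lufutbap, buguged → bugugad) change the last vowel to 'a'.
The other patterns: stems whose last vowel is 'i' add no- … -ori around the stem; stems whose last vowel is 'o' insert -ur- after the first vowel; stems whose last vowel is 'u' change the last vowel to 'o'.
So linozev → linozav.

linozav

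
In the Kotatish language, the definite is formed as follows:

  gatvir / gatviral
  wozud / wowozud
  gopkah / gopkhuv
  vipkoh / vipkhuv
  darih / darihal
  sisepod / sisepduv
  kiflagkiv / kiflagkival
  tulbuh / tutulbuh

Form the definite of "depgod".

tulbuh and darih both end in -h yet inflect differently (tutulbuh, darihal), so the final letter is not what conditions the rule; the last vowel is.
"depgod" has last vowel 'o'. The stems whose last vowel is 'o' (sisepod → sisepduv, vipkoh → vipkhuv) delete the last vowel and add -uv.
So depgod → depgduv.

depgduv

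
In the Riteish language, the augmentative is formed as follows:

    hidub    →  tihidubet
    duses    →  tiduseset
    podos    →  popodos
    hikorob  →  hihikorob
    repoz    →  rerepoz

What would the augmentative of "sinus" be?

podos and duses both end in -s yet inflect differently (popodos, tiduseset), so the final letter is not what conditions the rule; the last vowel is.
"sinus" has last vowel 'u'. The one such stem in the data (hidub → tihidubet) adds ti- … -et around the stem, so the same rule applies.
The other pattern: stems whose last vowel is 'o' repeat the first consonant+vowel as a prefix.
So sinus → tisinuset.

tisinuset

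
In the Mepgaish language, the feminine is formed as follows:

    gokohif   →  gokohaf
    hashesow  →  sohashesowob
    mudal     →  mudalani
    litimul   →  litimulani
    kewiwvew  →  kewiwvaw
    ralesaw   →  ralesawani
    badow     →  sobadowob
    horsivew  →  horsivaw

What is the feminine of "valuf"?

valufani

hashesow and ralesaw both end in -w yet inflect differently (sohashesowob, ralesawani), so the final letter is not what conditions the rule; the last vowel is.
"valuf" has last vowel 'u'. The one such stem in the data (litimul → litimulani) adds -ani, so the same rule applies.
So valuf → valufani.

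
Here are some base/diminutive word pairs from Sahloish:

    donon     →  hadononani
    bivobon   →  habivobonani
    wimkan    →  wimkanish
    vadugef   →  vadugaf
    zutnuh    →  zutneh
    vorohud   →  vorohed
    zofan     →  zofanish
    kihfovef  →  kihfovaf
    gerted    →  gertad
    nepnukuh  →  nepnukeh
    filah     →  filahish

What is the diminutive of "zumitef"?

vorohud and gerted both end in -d yet inflect differently (vorohed, gertad), so the final letter is not what conditions the rule; the last vowel is.
"zumitef" has last vowel 'e'. The stems whose last vowel is 'e' (kihfovef → kihfovaf, gerted → gertad, vadugef → vadugaf) change the last vowel to 'a'.
The other patterns: stems whose last vowel is 'u' change the last vowel to 'e'; stems whose last vowel is 'a' add -ish; stems whose last vowel is 'o' add ha- … -ani around the stem.
So zumitef → zumitaf.

zumitaf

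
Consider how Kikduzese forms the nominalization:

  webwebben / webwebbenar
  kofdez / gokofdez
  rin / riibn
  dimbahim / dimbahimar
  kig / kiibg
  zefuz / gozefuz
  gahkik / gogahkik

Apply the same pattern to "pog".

poibg

rin and webwebben both end in -n yet inflect differently (riibn, webwebbenar), so the final letter is not what conditions the rule; the number of vowels is.
"pog" has 1 vowel. The stems with 1 vowel (kig → kiibg, rin → riibn) insert -ib- after the first vowel.
So pog → poibg.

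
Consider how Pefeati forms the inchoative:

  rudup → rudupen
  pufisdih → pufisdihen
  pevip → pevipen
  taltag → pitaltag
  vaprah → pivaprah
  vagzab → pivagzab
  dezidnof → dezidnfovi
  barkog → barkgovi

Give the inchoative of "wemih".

wemihen

"wemih" has last vowel 'i'. The stems whose last vowel is 'i' (pufisdih → pufisdihen, pevip → pevipen) add -en.
So wemih → wemihen.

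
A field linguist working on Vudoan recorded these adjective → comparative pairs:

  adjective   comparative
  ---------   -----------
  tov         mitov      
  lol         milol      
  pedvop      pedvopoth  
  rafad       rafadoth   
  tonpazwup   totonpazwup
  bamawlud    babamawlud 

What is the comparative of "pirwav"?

"pirwav" has 2 vowels. The stems with 2 vowels (pedvop → pedvopoth, rafad → rafadoth) add -oth.
The other patterns: stems with 1 vowel add the prefix mi-; stems with 3 vowels repeat the first consonant+vowel as a prefix.
So pirwav → pirwavoth.

pirwavoth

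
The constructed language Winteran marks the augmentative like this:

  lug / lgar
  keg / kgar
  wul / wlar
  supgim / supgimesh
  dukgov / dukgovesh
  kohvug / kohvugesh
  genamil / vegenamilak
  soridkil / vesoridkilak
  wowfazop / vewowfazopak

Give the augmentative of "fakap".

fakapesh

lug and kohvug both end in -g yet inflect differently (lgar, kohvugesh), so the final letter is not what conditions the rule; the number of vowels is.
"fakap" has 2 vowels. The stems with 2 vowels (supgim → supgimesh, dukgov → dukgovesh, kohvug → kohvugesh) add -esh.
The other patterns: stems with 1 vowel delete the last vowel and add -ar; stems with 3 vowels add ve- … -ak around the stem.
So fakap → fakapesh.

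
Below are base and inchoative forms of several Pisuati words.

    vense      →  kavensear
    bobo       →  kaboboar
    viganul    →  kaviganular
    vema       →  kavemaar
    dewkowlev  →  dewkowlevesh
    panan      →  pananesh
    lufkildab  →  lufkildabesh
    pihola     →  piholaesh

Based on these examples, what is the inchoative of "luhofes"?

luhofesesh

vema and pihola both end in -a yet inflect differently (kavemaar, piholaesh), so the final letter is not what conditions the rule; the first letter is.
"luhofes" begins with l-. The one such stem in the data (lufkildab → lufkildabesh) adds -esh, so the same rule applies.
So luhofes → luhofesesh.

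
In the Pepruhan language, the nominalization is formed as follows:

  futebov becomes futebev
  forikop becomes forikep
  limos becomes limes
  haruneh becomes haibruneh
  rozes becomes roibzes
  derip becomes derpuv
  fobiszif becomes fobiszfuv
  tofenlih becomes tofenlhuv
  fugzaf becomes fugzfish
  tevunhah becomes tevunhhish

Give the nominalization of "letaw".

limos and rozes both end in -s yet inflect differently (limes, roibzes), so the final letter is not what conditions the rule; the last vowel is.
"letaw" has last vowel 'a'. The stems whose last vowel is 'a' (fugzaf → fugzfish, tevunhah → tevunhhish) delete the last vowel and add -ish.
The other patterns: stems whose last vowel is 'o' change the last vowel to 'e'; stems whose last vowel is 'e' insert -ib- after the first vowel; stems whose last vowel is 'i' delete the last vowel and add -uv.
So letaw → letwish.

letwish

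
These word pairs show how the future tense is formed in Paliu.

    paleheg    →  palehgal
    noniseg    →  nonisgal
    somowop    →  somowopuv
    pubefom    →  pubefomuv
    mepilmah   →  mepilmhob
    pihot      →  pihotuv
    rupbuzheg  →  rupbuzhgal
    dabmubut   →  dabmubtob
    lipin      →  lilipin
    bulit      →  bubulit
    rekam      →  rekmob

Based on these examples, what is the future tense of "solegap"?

solegpob

pubefom and rekam both end in -m yet inflect differently (pubefomuv, rekmob), so the final letter is not what conditions the rule; the last vowel is.
"solegap" has last vowel 'a'. The stems whose last vowel is 'a' (mepilmah → mepilmhob, rekam → rekmob) delete the last vowel and add -ob.
The other patterns: stems whose last vowel is 'o' add -uv; stems whose last vowel is 'e' delete the last vowel and add -al; stems whose last vowel is 'i' repeat the first consonant+vowel as a prefix.
So solegap → solegpob.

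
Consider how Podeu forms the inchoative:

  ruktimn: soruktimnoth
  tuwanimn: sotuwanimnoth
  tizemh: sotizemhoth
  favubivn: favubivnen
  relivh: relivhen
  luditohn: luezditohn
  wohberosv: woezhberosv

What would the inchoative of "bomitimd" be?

sobomitimdoth

ruktimn and favubivn both end in -n yet inflect differently (soruktimnoth, favubivnen), so the final letter is not what conditions the rule; the second-to-last letter is.
"bomitimd" has second-to-last letter 'm'. The stems whose second-to-last letter is 'm' (ruktimn → soruktimnoth, tuwanimn → sotuwanimnoth, tizemh → sotizemhoth) add so- … -oth around the stem.
So bomitimd → sobomitimdoth.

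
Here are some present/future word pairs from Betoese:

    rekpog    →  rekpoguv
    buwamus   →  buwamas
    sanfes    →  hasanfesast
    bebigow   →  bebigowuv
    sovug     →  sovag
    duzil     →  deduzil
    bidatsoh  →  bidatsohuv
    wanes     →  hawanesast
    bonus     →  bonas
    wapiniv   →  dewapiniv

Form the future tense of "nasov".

wanes and buwamus both end in -s yet inflect differently (hawanesast, buwamas), so the final letter is not what conditions the rule; the last vowel is.
"nasov" has last vowel 'o'. The stems whose last vowel is 'o' (bidatsoh → bidatsohuv, bebigow → bebigowuv, rekpog → rekpoguv) add -uv.
So nasov → nasovuv.

nasovuv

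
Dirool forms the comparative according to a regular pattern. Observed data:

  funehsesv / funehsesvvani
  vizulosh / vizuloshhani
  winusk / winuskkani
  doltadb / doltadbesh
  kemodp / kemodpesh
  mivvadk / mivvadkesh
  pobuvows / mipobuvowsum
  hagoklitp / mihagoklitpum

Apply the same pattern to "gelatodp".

winusk and mivvadk both end in -k yet inflect differently (winuskkani, mivvadkesh), so the final letter is not what conditions the rule; the second-to-last letter is.
"gelatodp" has second-to-last letter 'd'. The stems whose second-to-last letter is 'd' (doltadb → doltadbesh, kemodp → kemodpesh, mivvadk → mivvadkesh) add -esh.
The other patterns: stems whose second-to-last letter is 's' double the final consonant and add -ani; stems whose second-to-last letter is 't' or 'w' add mi- … -um around the stem.
So gelatodp → gelatodpesh.

gelatodpesh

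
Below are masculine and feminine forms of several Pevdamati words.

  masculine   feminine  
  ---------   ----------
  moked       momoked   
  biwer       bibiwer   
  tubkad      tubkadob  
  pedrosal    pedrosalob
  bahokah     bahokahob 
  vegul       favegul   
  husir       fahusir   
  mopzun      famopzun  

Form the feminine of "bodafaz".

moked and tubkad both end in -d yet inflect differently (momoked, tubkadob), so the final letter is not what conditions the rule; the last vowel is.
"bodafaz" has last vowel 'a'. The stems whose last vowel is 'a' (tubkad → tubkadob, pedrosal → pedrosalob, bahokah → bahokahob) add -ob.
The other patterns: stems whose last vowel is 'e' repeat the first consonant+vowel as a prefix; stems whose last vowel is 'i' or 'u' add the prefix fa-.
So bodafaz → bodafazob.

bodafazob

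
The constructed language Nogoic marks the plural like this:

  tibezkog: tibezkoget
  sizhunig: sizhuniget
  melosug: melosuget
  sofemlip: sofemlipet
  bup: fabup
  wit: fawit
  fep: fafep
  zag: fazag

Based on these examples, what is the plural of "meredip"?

meredipet

sofemlip and bup both end in -p yet inflect differently (sofemlipet, fabup), so the final letter is not what conditions the rule; the number of vowels is.
"meredip" has 3 vowels. The stems with 3 vowels (tibezkog → tibezkoget, sizhunig → sizhuniget, melosug → melosuget) add -et.
So meredip → meredipet.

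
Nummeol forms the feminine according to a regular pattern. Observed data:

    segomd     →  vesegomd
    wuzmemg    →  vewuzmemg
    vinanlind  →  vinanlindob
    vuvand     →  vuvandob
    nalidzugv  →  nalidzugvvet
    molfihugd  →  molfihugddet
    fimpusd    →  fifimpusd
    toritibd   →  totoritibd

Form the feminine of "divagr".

"divagr" has second-to-last letter 'g'. The stems whose second-to-last letter is 'g' (nalidzugv → nalidzugvvet, molfihugd → molfihugddet) double the final consonant and add -et.
So divagr → divagrret.

divagrret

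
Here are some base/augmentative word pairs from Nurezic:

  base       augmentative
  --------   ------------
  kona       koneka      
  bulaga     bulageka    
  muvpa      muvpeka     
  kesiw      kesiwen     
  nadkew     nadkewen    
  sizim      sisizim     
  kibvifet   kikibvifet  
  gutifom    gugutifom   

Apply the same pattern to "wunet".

wuwunet

kesiw and sizim both have last vowel 'i' yet inflect differently (kesiwen, sisizim), so the last vowel is not what conditions the rule; the final letter is.
"wunet" ends in -t. The one such stem in the data (kibvifet → kikibvifet) repeats the first consonant+vowel as a prefix (as do sizim, gutifom), so the same rule applies.
The other patterns: stems ending in -a drop the final letter and add -eka; stems ending in -w add -en.
So wunet → wuwunet.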